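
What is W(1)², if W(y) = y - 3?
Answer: 4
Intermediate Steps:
W(y) = -3 + y
W(1)² = (-3 + 1)² = (-2)² = 4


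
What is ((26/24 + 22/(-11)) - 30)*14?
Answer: -2597/6 ≈ -432.83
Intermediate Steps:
((26/24 + 22/(-11)) - 30)*14 = ((26*(1/24) + 22*(-1/11)) - 30)*14 = ((13/12 - 2) - 30)*14 = (-11/12 - 30)*14 = -371/12*14 = -2597/6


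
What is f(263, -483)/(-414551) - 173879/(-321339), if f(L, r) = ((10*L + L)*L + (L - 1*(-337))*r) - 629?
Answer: -79085792441/133211403789 ≈ -0.59369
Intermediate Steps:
f(L, r) = -629 + 11*L² + r*(337 + L) (f(L, r) = ((11*L)*L + (L + 337)*r) - 629 = (11*L² + (337 + L)*r) - 629 = (11*L² + r*(337 + L)) - 629 = -629 + 11*L² + r*(337 + L))
f(263, -483)/(-414551) - 173879/(-321339) = (-629 + 11*263² + 337*(-483) + 263*(-483))/(-414551) - 173879/(-321339) = (-629 + 11*69169 - 162771 - 127029)*(-1/414551) - 173879*(-1/321339) = (-629 + 760859 - 162771 - 127029)*(-1/414551) + 173879/321339 = 470430*(-1/414551) + 173879/321339 = -470430/414551 + 173879/321339 = -79085792441/133211403789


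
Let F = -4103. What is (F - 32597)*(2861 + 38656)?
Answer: -1523673900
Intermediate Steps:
(F - 32597)*(2861 + 38656) = (-4103 - 32597)*(2861 + 38656) = -36700*41517 = -1523673900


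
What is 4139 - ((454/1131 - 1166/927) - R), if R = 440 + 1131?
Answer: 1995824386/349479 ≈ 5710.9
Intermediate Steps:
R = 1571
4139 - ((454/1131 - 1166/927) - R) = 4139 - ((454/1131 - 1166/927) - 1*1571) = 4139 - ((454*(1/1131) - 1166*1/927) - 1571) = 4139 - ((454/1131 - 1166/927) - 1571) = 4139 - (-299296/349479 - 1571) = 4139 - 1*(-549330805/349479) = 4139 + 549330805/349479 = 1995824386/349479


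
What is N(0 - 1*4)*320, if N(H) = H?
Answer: -1280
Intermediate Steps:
N(0 - 1*4)*320 = (0 - 1*4)*320 = (0 - 4)*320 = -4*320 = -1280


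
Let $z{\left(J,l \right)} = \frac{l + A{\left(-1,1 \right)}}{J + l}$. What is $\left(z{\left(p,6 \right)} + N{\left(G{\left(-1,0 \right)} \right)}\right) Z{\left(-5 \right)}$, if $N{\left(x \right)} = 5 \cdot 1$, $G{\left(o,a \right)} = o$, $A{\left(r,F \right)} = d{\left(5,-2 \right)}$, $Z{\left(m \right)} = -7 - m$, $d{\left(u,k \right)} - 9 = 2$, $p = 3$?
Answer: $- \frac{124}{9} \approx -13.778$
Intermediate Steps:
$d{\left(u,k \right)} = 11$ ($d{\left(u,k \right)} = 9 + 2 = 11$)
$A{\left(r,F \right)} = 11$
$N{\left(x \right)} = 5$
$z{\left(J,l \right)} = \frac{11 + l}{J + l}$ ($z{\left(J,l \right)} = \frac{l + 11}{J + l} = \frac{11 + l}{J + l}$)
$\left(z{\left(p,6 \right)} + N{\left(G{\left(-1,0 \right)} \right)}\right) Z{\left(-5 \right)} = \left(\frac{11 + 6}{3 + 6} + 5\right) \left(-7 - -5\right) = \left(\frac{1}{9} \cdot 17 + 5\right) \left(-7 + 5\right) = \left(\frac{1}{9} \cdot 17 + 5\right) \left(-2\right) = \left(\frac{17}{9} + 5\right) \left(-2\right) = \frac{62}{9} \left(-2\right) = - \frac{124}{9}$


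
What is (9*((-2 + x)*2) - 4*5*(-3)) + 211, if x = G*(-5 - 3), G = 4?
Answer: -341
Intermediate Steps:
x = -32 (x = 4*(-5 - 3) = 4*(-8) = -32)
(9*((-2 + x)*2) - 4*5*(-3)) + 211 = (9*((-2 - 32)*2) - 4*5*(-3)) + 211 = (9*(-34*2) - 20*(-3)) + 211 = (9*(-68) - 1*(-60)) + 211 = (-612 + 60) + 211 = -552 + 211 = -341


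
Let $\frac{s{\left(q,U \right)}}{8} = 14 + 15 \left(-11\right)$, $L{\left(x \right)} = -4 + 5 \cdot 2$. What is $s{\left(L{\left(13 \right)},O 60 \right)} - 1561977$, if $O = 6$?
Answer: $-1563185$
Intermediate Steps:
$L{\left(x \right)} = 6$ ($L{\left(x \right)} = -4 + 10 = 6$)
$s{\left(q,U \right)} = -1208$ ($s{\left(q,U \right)} = 8 \left(14 + 15 \left(-11\right)\right) = 8 \left(14 - 165\right) = 8 \left(-151\right) = -1208$)
$s{\left(L{\left(13 \right)},O 60 \right)} - 1561977 = -1208 - 1561977 = -1563185$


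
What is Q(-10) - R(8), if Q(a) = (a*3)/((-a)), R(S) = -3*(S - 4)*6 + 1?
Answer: 68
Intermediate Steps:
R(S) = 73 - 18*S (R(S) = -3*(-4 + S)*6 + 1 = -3*(-24 + 6*S) + 1 = (72 - 18*S) + 1 = 73 - 18*S)
Q(a) = -3 (Q(a) = (3*a)*(-1/a) = -3)
Q(-10) - R(8) = -3 - (73 - 18*8) = -3 - (73 - 144) = -3 - 1*(-71) = -3 + 71 = 68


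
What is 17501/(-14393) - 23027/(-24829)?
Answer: -2786614/9658481 ≈ -0.28851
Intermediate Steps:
17501/(-14393) - 23027/(-24829) = 17501*(-1/14393) - 23027*(-1/24829) = -473/389 + 23027/24829 = -2786614/9658481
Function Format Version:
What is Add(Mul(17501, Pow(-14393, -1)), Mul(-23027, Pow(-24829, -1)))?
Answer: Rational(-2786614, 9658481) ≈ -0.28851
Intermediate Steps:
Add(Mul(17501, Pow(-14393, -1)), Mul(-23027, Pow(-24829, -1))) = Add(Mul(17501, Rational(-1, 14393)), Mul(-23027, Rational(-1, 24829))) = Add(Rational(-473, 389), Rational(23027, 24829)) = Rational(-2786614, 9658481)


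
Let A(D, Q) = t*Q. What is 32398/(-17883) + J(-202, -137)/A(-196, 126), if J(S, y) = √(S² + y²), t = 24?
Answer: -32398/17883 + √59573/3024 ≈ -1.7310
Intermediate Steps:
A(D, Q) = 24*Q
32398/(-17883) + J(-202, -137)/A(-196, 126) = 32398/(-17883) + √((-202)² + (-137)²)/((24*126)) = 32398*(-1/17883) + √(40804 + 18769)/3024 = -32398/17883 + √59573*(1/3024) = -32398/17883 + √59573/3024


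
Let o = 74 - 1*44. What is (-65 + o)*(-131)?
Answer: 4585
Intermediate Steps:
o = 30 (o = 74 - 44 = 30)
(-65 + o)*(-131) = (-65 + 30)*(-131) = -35*(-131) = 4585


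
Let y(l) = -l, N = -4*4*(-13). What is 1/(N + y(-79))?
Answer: 1/287 ≈ 0.0034843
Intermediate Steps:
N = 208 (N = -16*(-13) = 208)
1/(N + y(-79)) = 1/(208 - 1*(-79)) = 1/(208 + 79) = 1/287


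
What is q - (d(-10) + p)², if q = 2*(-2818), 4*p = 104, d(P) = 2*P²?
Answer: -56712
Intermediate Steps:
p = 26 (p = (¼)*104 = 26)
q = -5636
q - (d(-10) + p)² = -5636 - (2*(-10)² + 26)² = -5636 - (2*100 + 26)² = -5636 - (200 + 26)² = -5636 - 1*226² = -5636 - 1*51076 = -5636 - 51076 = -56712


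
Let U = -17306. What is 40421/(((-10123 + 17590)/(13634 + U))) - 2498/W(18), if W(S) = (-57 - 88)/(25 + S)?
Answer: -6906565634/360905 ≈ -19137.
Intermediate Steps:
W(S) = -145/(25 + S)
40421/(((-10123 + 17590)/(13634 + U))) - 2498/W(18) = 40421/(((-10123 + 17590)/(13634 - 17306))) - 2498/((-145/(25 + 18))) = 40421/((7467/(-3672))) - 2498/((-145/43)) = 40421/((7467*(-1/3672))) - 2498/((-145*1/43)) = 40421/(-2489/1224) - 2498/(-145/43) = 40421*(-1224/2489) - 2498*(-43/145) = -49475304/2489 + 107414/145 = -6906565634/360905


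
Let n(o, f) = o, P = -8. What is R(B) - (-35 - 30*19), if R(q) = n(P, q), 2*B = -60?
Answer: 597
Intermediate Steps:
B = -30 (B = (1/2)*(-60) = -30)
R(q) = -8
R(B) - (-35 - 30*19) = -8 - (-35 - 30*19) = -8 - (-35 - 570) = -8 - 1*(-605) = -8 + 605 = 597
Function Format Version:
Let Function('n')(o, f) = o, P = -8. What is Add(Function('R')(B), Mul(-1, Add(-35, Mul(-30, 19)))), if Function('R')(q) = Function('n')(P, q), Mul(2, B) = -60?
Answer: 597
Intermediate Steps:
B = -30 (B = Mul(Rational(1, 2), -60) = -30)
Function('R')(q) = -8
Add(Function('R')(B), Mul(-1, Add(-35, Mul(-30, 19)))) = Add(-8, Mul(-1, Add(-35, Mul(-30, 19)))) = Add(-8, Mul(-1, Add(-35, -570))) = Add(-8, Mul(-1, -605)) = Add(-8, 605) = 597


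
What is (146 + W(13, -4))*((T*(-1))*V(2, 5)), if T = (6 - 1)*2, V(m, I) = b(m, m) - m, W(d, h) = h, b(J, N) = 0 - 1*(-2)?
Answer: 0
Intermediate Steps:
b(J, N) = 2 (b(J, N) = 0 + 2 = 2)
V(m, I) = 2 - m
T = 10 (T = 5*2 = 10)
(146 + W(13, -4))*((T*(-1))*V(2, 5)) = (146 - 4)*((10*(-1))*(2 - 1*2)) = 142*(-10*(2 - 2)) = 142*(-10*0) = 142*0 = 0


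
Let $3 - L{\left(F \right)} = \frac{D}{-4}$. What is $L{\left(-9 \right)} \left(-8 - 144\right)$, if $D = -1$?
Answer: $-418$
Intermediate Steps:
$L{\left(F \right)} = \frac{11}{4}$ ($L{\left(F \right)} = 3 - - \frac{1}{-4} = 3 - \left(-1\right) \left(- \frac{1}{4}\right) = 3 - \frac{1}{4} = \frac{11}{4}$)
$L{\left(-9 \right)} \left(-8 - 144\right) = \frac{11 \left(-8 - 144\right)}{4} = \frac{11}{4} \left(-152\right) = -418$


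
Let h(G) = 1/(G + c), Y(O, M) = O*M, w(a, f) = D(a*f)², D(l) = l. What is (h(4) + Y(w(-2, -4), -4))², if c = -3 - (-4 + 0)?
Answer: 1635841/25 ≈ 65434.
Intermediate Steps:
w(a, f) = a²*f² (w(a, f) = (a*f)² = a²*f²)
Y(O, M) = M*O
c = 1 (c = -3 - 1*(-4) = -3 + 4 = 1)
h(G) = 1/(1 + G) (h(G) = 1/(G + 1) = 1/(1 + G))
(h(4) + Y(w(-2, -4), -4))² = (1/(1 + 4) - 4*(-2)²*(-4)²)² = (1/5 - 16*16)² = (⅕ - 4*64)² = (⅕ - 256)² = (-1279/5)² = 1635841/25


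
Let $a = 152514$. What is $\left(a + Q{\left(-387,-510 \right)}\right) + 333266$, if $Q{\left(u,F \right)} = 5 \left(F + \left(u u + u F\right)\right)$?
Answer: $2218925$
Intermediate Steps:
$Q{\left(u,F \right)} = 5 F + 5 u^{2} + 5 F u$ ($Q{\left(u,F \right)} = 5 \left(F + \left(u^{2} + F u\right)\right) = 5 \left(F + u^{2} + F u\right) = 5 F + 5 u^{2} + 5 F u$)
$\left(a + Q{\left(-387,-510 \right)}\right) + 333266 = \left(152514 + \left(5 \left(-510\right) + 5 \left(-387\right)^{2} + 5 \left(-510\right) \left(-387\right)\right)\right) + 333266 = \left(152514 + \left(-2550 + 5 \cdot 149769 + 986850\right)\right) + 333266 = \left(152514 + \left(-2550 + 748845 + 986850\right)\right) + 333266 = \left(152514 + 1733145\right) + 333266 = 1885659 + 333266 = 2218925$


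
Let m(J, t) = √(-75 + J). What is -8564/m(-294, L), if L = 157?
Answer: 8564*I*√41/123 ≈ 445.82*I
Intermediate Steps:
-8564/m(-294, L) = -8564/√(-75 - 294) = -8564*(-I*√41/123) = -(-8564)*I*√41/123 = 8564*I*√41/123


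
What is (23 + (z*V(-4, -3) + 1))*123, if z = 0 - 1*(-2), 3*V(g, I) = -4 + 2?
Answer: 2788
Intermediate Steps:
V(g, I) = -⅔ (V(g, I) = (-4 + 2)/3 = (⅓)*(-2) = -⅔)
z = 2 (z = 0 + 2 = 2)
(23 + (z*V(-4, -3) + 1))*123 = (23 + (2*(-⅔) + 1))*123 = (23 + (-4/3 + 1))*123 = (23 - ⅓)*123 = (68/3)*123 = 2788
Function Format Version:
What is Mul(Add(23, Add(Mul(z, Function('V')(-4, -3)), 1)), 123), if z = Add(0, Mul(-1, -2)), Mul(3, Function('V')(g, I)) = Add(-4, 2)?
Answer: 2788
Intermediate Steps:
Function('V')(g, I) = Rational(-2, 3) (Function('V')(g, I) = Mul(Rational(1, 3), Add(-4, 2)) = Mul(Rational(1, 3), -2) = Rational(-2, 3))
z = 2 (z = Add(0, 2) = 2)
Mul(Add(23, Add(Mul(z, Function('V')(-4, -3)), 1)), 123) = Mul(Add(23, Add(Mul(2, Rational(-2, 3)), 1)), 123) = Mul(Add(23, Add(Rational(-4, 3), 1)), 123) = Mul(Add(23, Rational(-1, 3)), 123) = Mul(Rational(68, 3), 123) = 2788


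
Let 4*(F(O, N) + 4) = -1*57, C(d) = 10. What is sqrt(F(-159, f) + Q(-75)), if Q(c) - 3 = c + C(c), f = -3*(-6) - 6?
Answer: I*sqrt(321)/2 ≈ 8.9582*I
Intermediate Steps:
f = 12 (f = 18 - 6 = 12)
Q(c) = 13 + c (Q(c) = 3 + (c + 10) = 3 + (10 + c) = 13 + c)
F(O, N) = -73/4 (F(O, N) = -4 + (-1*57)/4 = -4 + (1/4)*(-57) = -4 - 57/4 = -73/4)
sqrt(F(-159, f) + Q(-75)) = sqrt(-73/4 + (13 - 75)) = sqrt(-73/4 - 62) = sqrt(-321/4) = I*sqrt(321)/2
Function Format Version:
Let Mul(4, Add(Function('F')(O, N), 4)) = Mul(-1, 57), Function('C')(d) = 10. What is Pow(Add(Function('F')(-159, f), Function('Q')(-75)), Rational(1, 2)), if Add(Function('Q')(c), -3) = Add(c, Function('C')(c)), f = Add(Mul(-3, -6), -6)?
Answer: Mul(Rational(1, 2), I, Pow(321, Rational(1, 2))) ≈ Mul(8.9582, I)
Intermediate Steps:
f = 12 (f = Add(18, -6) = 12)
Function('Q')(c) = Add(13, c) (Function('Q')(c) = Add(3, Add(c, 10)) = Add(3, Add(10, c)) = Add(13, c))
Function('F')(O, N) = Rational(-73, 4) (Function('F')(O, N) = Add(-4, Mul(Rational(1, 4), Mul(-1, 57))) = Add(-4, Mul(Rational(1, 4), -57)) = Add(-4, Rational(-57, 4)) = Rational(-73, 4))
Pow(Add(Function('F')(-159, f), Function('Q')(-75)), Rational(1, 2)) = Pow(Add(Rational(-73, 4), Add(13, -75)), Rational(1, 2)) = Pow(Add(Rational(-73, 4), -62), Rational(1, 2)) = Pow(Rational(-321, 4), Rational(1, 2)) = Mul(Rational(1, 2), I, Pow(321, Rational(1, 2)))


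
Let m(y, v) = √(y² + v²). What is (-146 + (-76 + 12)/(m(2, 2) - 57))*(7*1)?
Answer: -469538/463 + 128*√2/463 ≈ -1013.7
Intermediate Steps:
m(y, v) = √(v² + y²)
(-146 + (-76 + 12)/(m(2, 2) - 57))*(7*1) = (-146 + (-76 + 12)/(√(2² + 2²) - 57))*(7*1) = (-146 - 64/(√(4 + 4) - 57))*7 = (-146 - 64/(√8 - 57))*7 = (-146 - 64/(2*√2 - 57))*7 = (-146 - 64/(-57 + 2*√2))*7 = -1022 - 448/(-57 + 2*√2)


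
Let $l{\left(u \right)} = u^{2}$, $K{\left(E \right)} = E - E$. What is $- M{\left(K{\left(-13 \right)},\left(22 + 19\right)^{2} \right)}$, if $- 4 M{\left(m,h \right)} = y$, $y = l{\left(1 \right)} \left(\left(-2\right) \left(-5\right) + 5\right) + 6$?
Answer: $\frac{21}{4} \approx 5.25$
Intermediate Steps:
$K{\left(E \right)} = 0$
$y = 21$ ($y = 1^{2} \left(\left(-2\right) \left(-5\right) + 5\right) + 6 = 1 \left(10 + 5\right) + 6 = 1 \cdot 15 + 6 = 15 + 6 = 21$)
$M{\left(m,h \right)} = - \frac{21}{4}$ ($M{\left(m,h \right)} = \left(- \frac{1}{4}\right) 21 = - \frac{21}{4}$)
$- M{\left(K{\left(-13 \right)},\left(22 + 19\right)^{2} \right)} = \left(-1\right) \left(- \frac{21}{4}\right) = \frac{21}{4}$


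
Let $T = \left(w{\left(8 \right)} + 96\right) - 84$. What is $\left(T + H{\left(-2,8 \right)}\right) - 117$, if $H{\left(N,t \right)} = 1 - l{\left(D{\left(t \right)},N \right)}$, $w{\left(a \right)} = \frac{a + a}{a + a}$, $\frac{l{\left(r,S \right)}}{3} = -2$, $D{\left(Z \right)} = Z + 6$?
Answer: $-97$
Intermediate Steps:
$D{\left(Z \right)} = 6 + Z$
$l{\left(r,S \right)} = -6$ ($l{\left(r,S \right)} = 3 \left(-2\right) = -6$)
$w{\left(a \right)} = 1$ ($w{\left(a \right)} = \frac{2 a}{2 a} = 2 a \frac{1}{2 a} = 1$)
$H{\left(N,t \right)} = 7$ ($H{\left(N,t \right)} = 1 - -6 = 1 + 6 = 7$)
$T = 13$ ($T = \left(1 + 96\right) - 84 = 97 - 84 = 13$)
$\left(T + H{\left(-2,8 \right)}\right) - 117 = \left(13 + 7\right) - 117 = 20 - 117 = -97$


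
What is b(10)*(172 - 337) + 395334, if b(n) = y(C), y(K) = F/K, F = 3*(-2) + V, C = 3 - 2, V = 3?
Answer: 395829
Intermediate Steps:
C = 1
F = -3 (F = 3*(-2) + 3 = -6 + 3 = -3)
y(K) = -3/K
b(n) = -3 (b(n) = -3/1 = -3*1 = -3)
b(10)*(172 - 337) + 395334 = -3*(172 - 337) + 395334 = -3*(-165) + 395334 = 495 + 395334 = 395829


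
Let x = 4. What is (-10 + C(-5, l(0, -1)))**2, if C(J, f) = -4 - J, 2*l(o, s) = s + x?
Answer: 81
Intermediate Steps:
l(o, s) = 2 + s/2 (l(o, s) = (s + 4)/2 = (4 + s)/2 = 2 + s/2)
(-10 + C(-5, l(0, -1)))**2 = (-10 + (-4 - 1*(-5)))**2 = (-10 + (-4 + 5))**2 = (-10 + 1)**2 = (-9)**2 = 81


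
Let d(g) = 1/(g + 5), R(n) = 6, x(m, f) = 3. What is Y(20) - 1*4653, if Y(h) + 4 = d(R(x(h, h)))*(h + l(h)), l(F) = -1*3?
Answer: -51210/11 ≈ -4655.5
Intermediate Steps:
l(F) = -3
d(g) = 1/(5 + g)
Y(h) = -47/11 + h/11 (Y(h) = -4 + (h - 3)/(5 + 6) = -4 + (-3 + h)/11 = -4 + (-3/11 + h/11) = -47/11 + h/11)
Y(20) - 1*4653 = (-47/11 + (1/11)*20) - 1*4653 = (-47/11 + 20/11) - 4653 = -27/11 - 4653 = -51210/11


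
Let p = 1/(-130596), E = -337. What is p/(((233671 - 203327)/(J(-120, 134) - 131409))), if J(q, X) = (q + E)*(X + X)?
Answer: 253885/3962805024 ≈ 6.4067e-5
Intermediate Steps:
J(q, X) = 2*X*(-337 + q) (J(q, X) = (q - 337)*(X + X) = (-337 + q)*(2*X) = 2*X*(-337 + q))
p = -1/130596 ≈ -7.6572e-6
p/(((233671 - 203327)/(J(-120, 134) - 131409))) = -(2*134*(-337 - 120) - 131409)/(233671 - 203327)/130596 = -1/(130596*(30344/(2*134*(-457) - 131409))) = -1/(130596*(30344/(-122476 - 131409))) = -1/(130596*(30344/(-253885))) = -1/(130596*(30344*(-1/253885))) = -1/(130596*(-30344/253885)) = -1/130596*(-253885/30344) = 253885/3962805024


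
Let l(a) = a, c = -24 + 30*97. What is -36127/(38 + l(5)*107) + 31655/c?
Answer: -2208313/42402 ≈ -52.080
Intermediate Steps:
c = 2886 (c = -24 + 2910 = 2886)
-36127/(38 + l(5)*107) + 31655/c = -36127/(38 + 5*107) + 31655/2886 = -36127/(38 + 535) + 31655*(1/2886) = -36127/573 + 2435/222 = -2208313/42402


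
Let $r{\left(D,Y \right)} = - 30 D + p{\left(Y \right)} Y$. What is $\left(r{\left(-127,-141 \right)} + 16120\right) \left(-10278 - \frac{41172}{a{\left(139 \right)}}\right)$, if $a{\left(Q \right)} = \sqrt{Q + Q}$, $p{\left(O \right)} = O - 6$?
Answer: $-417872646 - \frac{836965002 \sqrt{278}}{139} \approx -5.1827 \cdot 10^{8}$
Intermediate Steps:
$p{\left(O \right)} = -6 + O$ ($p{\left(O \right)} = O - 6 = -6 + O$)
$r{\left(D,Y \right)} = - 30 D + Y \left(-6 + Y\right)$ ($r{\left(D,Y \right)} = - 30 D + \left(-6 + Y\right) Y = - 30 D + Y \left(-6 + Y\right)$)
$a{\left(Q \right)} = \sqrt{2} \sqrt{Q}$ ($a{\left(Q \right)} = \sqrt{2 Q} = \sqrt{2} \sqrt{Q}$)
$\left(r{\left(-127,-141 \right)} + 16120\right) \left(-10278 - \frac{41172}{a{\left(139 \right)}}\right) = \left(\left(\left(-30\right) \left(-127\right) - 141 \left(-6 - 141\right)\right) + 16120\right) \left(-10278 - \frac{41172}{\sqrt{2} \sqrt{139}}\right) = \left(\left(3810 - -20727\right) + 16120\right) \left(-10278 - \frac{41172}{\sqrt{278}}\right) = \left(\left(3810 + 20727\right) + 16120\right) \left(-10278 - 41172 \frac{\sqrt{278}}{278}\right) = \left(24537 + 16120\right) \left(-10278 - \frac{20586 \sqrt{278}}{139}\right) = 40657 \left(-10278 - \frac{20586 \sqrt{278}}{139}\right) = -417872646 - \frac{836965002 \sqrt{278}}{139}$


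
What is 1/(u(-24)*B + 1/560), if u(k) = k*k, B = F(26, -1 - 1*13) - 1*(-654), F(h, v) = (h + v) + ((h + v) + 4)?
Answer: 560/219985921 ≈ 2.5456e-6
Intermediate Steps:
F(h, v) = 4 + 2*h + 2*v (F(h, v) = (h + v) + (4 + h + v) = 4 + 2*h + 2*v)
B = 682 (B = (4 + 2*26 + 2*(-1 - 1*13)) - 1*(-654) = (4 + 52 + 2*(-1 - 13)) + 654 = (4 + 52 + 2*(-14)) + 654 = (4 + 52 - 28) + 654 = 28 + 654 = 682)
u(k) = k**2
1/(u(-24)*B + 1/560) = 1/((-24)**2*682 + 1/560) = 1/(576*682 + 1/560) = 1/(392832 + 1/560) = 1/(219985921/560) = 560/219985921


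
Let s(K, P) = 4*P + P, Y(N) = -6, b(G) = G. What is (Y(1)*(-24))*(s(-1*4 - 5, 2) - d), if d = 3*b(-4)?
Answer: 3168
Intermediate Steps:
s(K, P) = 5*P
d = -12 (d = 3*(-4) = -12)
(Y(1)*(-24))*(s(-1*4 - 5, 2) - d) = (-6*(-24))*(5*2 - 1*(-12)) = 144*(10 + 12) = 144*22 = 3168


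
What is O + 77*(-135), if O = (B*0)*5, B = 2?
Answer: -10395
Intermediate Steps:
O = 0 (O = (2*0)*5 = 0*5 = 0)
O + 77*(-135) = 0 + 77*(-135) = 0 - 10395 = -10395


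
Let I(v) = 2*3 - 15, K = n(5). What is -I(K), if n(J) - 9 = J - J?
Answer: 9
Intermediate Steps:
n(J) = 9 (n(J) = 9 + (J - J) = 9 + 0 = 9)
K = 9
I(v) = -9 (I(v) = 6 - 15 = -9)
-I(K) = -1*(-9) = 9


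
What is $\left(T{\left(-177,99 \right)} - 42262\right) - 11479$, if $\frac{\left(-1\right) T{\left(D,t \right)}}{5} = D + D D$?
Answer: $-209501$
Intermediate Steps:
$T{\left(D,t \right)} = - 5 D - 5 D^{2}$ ($T{\left(D,t \right)} = - 5 \left(D + D D\right) = - 5 \left(D + D^{2}\right) = - 5 D - 5 D^{2}$)
$\left(T{\left(-177,99 \right)} - 42262\right) - 11479 = \left(\left(-5\right) \left(-177\right) \left(1 - 177\right) - 42262\right) - 11479 = \left(\left(-5\right) \left(-177\right) \left(-176\right) - 42262\right) - 11479 = \left(-155760 - 42262\right) - 11479 = -198022 - 11479 = -209501$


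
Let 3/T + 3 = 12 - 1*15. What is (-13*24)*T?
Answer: 156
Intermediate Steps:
T = -1/2 (T = 3/(-3 + (12 - 1*15)) = 3/(-3 + (12 - 15)) = 3/(-3 - 3) = 3/(-6) = 3*(-1/6) = -1/2 ≈ -0.50000)
(-13*24)*T = -13*24*(-1/2) = -312*(-1/2) = 156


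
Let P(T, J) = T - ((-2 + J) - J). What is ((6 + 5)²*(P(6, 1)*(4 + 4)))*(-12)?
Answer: -92928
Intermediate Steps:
P(T, J) = 2 + T (P(T, J) = T - 1*(-2) = T + 2 = 2 + T)
((6 + 5)²*(P(6, 1)*(4 + 4)))*(-12) = ((6 + 5)²*((2 + 6)*(4 + 4)))*(-12) = (11²*(8*8))*(-12) = (121*64)*(-12) = 7744*(-12) = -92928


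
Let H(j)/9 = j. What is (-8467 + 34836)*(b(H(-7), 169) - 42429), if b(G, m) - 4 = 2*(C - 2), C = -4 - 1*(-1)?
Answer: -1118968515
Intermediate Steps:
H(j) = 9*j
C = -3 (C = -4 + 1 = -3)
b(G, m) = -6 (b(G, m) = 4 + 2*(-3 - 2) = 4 + 2*(-5) = 4 - 10 = -6)
(-8467 + 34836)*(b(H(-7), 169) - 42429) = (-8467 + 34836)*(-6 - 42429) = 26369*(-42435) = -1118968515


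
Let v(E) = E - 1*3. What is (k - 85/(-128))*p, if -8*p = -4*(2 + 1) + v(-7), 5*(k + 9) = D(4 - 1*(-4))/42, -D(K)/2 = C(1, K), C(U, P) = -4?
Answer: -1226753/53760 ≈ -22.819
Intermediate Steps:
D(K) = 8 (D(K) = -2*(-4) = 8)
k = -941/105 (k = -9 + (8/42)/5 = -9 + (8*(1/42))/5 = -9 + (⅕)*(4/21) = -9 + 4/105 = -941/105 ≈ -8.9619)
v(E) = -3 + E (v(E) = E - 3 = -3 + E)
p = 11/4 (p = -(-4*(2 + 1) + (-3 - 7))/8 = -(-4*3 - 10)/8 = -(-12 - 10)/8 = -⅛*(-22) = 11/4 ≈ 2.7500)
(k - 85/(-128))*p = (-941/105 - 85/(-128))*(11/4) = (-941/105 - 85*(-1/128))*(11/4) = (-941/105 + 85/128)*(11/4) = -111523/13440*11/4 = -1226753/53760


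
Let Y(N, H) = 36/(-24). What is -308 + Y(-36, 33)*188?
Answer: -590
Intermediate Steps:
Y(N, H) = -3/2 (Y(N, H) = 36*(-1/24) = -3/2)
-308 + Y(-36, 33)*188 = -308 - 3/2*188 = -308 - 282 = -590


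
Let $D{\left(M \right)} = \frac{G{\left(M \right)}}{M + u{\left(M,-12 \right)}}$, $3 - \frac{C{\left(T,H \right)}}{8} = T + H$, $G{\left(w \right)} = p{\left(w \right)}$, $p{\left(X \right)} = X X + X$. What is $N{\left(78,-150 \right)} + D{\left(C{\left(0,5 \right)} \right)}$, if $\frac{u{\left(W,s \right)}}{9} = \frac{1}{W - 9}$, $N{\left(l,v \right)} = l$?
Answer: $\frac{25902}{409} \approx 63.33$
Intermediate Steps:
$u{\left(W,s \right)} = \frac{9}{-9 + W}$ ($u{\left(W,s \right)} = \frac{9}{W - 9} = \frac{9}{-9 + W}$)
$p{\left(X \right)} = X + X^{2}$ ($p{\left(X \right)} = X^{2} + X = X + X^{2}$)
$G{\left(w \right)} = w \left(1 + w\right)$
$C{\left(T,H \right)} = 24 - 8 H - 8 T$ ($C{\left(T,H \right)} = 24 - 8 \left(T + H\right) = 24 - 8 \left(H + T\right) = 24 - \left(8 H + 8 T\right) = 24 - 8 H - 8 T$)
$D{\left(M \right)} = \frac{M \left(1 + M\right)}{M + \frac{9}{-9 + M}}$
$N{\left(78,-150 \right)} + D{\left(C{\left(0,5 \right)} \right)} = 78 + \frac{\left(24 - 40 - 0\right) \left(1 - 16\right) \left(-9 - 16\right)}{9 + \left(24 - 40 - 0\right) \left(-9 - 16\right)} = 78 + \frac{\left(24 - 40 + 0\right) \left(1 + \left(24 - 40 + 0\right)\right) \left(-9 + \left(24 - 40 + 0\right)\right)}{9 + \left(24 - 40 + 0\right) \left(-9 + \left(24 - 40 + 0\right)\right)} = 78 - \frac{16 \left(1 - 16\right) \left(-9 - 16\right)}{9 - 16 \left(-9 - 16\right)} = 78 - 16 \frac{1}{9 - -400} \left(-15\right) \left(-25\right) = 78 - 16 \frac{1}{9 + 400} \left(-15\right) \left(-25\right) = 78 - 16 \cdot \frac{1}{409} \left(-15\right) \left(-25\right) = 78 - \frac{16}{409} \left(-15\right) \left(-25\right) = 78 - \frac{6000}{409} = \frac{25902}{409}$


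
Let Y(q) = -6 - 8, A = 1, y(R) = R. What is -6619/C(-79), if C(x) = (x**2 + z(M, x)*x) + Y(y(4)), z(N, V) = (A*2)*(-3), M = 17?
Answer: -6619/6701 ≈ -0.98776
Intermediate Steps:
Y(q) = -14
z(N, V) = -6 (z(N, V) = (1*2)*(-3) = 2*(-3) = -6)
C(x) = -14 + x**2 - 6*x (C(x) = (x**2 - 6*x) - 14 = -14 + x**2 - 6*x)
-6619/C(-79) = -6619/(-14 + (-79)**2 - 6*(-79)) = -6619/(-14 + 6241 + 474) = -6619/6701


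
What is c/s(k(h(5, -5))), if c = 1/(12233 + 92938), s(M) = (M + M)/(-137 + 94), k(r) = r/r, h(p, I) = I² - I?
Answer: -43/210342 ≈ -0.00020443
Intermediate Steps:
k(r) = 1
s(M) = -2*M/43 (s(M) = (2*M)/(-43) = (2*M)*(-1/43) = -2*M/43)
c = 1/105171 ≈ 9.5083e-6
c/s(k(h(5, -5))) = 1/(105171*((-2/43*1))) = 1/(105171*(-2/43)) = (1/105171)*(-43/2) = -43/210342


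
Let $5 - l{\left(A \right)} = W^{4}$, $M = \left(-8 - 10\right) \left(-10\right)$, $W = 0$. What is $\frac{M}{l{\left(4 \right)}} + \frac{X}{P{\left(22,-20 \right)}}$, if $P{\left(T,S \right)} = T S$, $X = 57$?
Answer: $\frac{15783}{440} \approx 35.87$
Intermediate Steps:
$P{\left(T,S \right)} = S T$
$M = 180$ ($M = \left(-18\right) \left(-10\right) = 180$)
$l{\left(A \right)} = 5$ ($l{\left(A \right)} = 5 - 0^{4} = 5 - 0 = 5 + 0 = 5$)
$\frac{M}{l{\left(4 \right)}} + \frac{X}{P{\left(22,-20 \right)}} = \frac{180}{5} + \frac{57}{\left(-20\right) 22} = 180 \cdot \frac{1}{5} + \frac{57}{-440} = 36 + 57 \left(- \frac{1}{440}\right) = 36 - \frac{57}{440} = \frac{15783}{440}$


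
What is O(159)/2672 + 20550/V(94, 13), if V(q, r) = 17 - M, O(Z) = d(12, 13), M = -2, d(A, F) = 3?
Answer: 54909657/50768 ≈ 1081.6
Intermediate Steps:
O(Z) = 3
V(q, r) = 19 (V(q, r) = 17 - 1*(-2) = 17 + 2 = 19)
O(159)/2672 + 20550/V(94, 13) = 3/2672 + 20550/19 = 54909657/50768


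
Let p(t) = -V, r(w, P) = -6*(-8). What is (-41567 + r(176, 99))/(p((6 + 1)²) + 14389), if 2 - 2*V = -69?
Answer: -83038/28707 ≈ -2.8926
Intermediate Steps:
V = 71/2 (V = 1 - ½*(-69) = 1 + 69/2 = 71/2 ≈ 35.500)
r(w, P) = 48
p(t) = -71/2 (p(t) = -1*71/2 = -71/2)
(-41567 + r(176, 99))/(p((6 + 1)²) + 14389) = (-41567 + 48)/(-71/2 + 14389) = -41519/28707/2 = -41519*2/28707 = -83038/28707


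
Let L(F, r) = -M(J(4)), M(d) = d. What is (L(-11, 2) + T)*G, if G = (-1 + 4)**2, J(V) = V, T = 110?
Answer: 954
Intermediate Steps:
L(F, r) = -4 (L(F, r) = -1*4 = -4)
G = 9 (G = 3**2 = 9)
(L(-11, 2) + T)*G = (-4 + 110)*9 = 106*9 = 954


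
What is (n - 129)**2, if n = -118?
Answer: 61009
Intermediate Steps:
(n - 129)**2 = (-118 - 129)**2 = (-247)**2 = 61009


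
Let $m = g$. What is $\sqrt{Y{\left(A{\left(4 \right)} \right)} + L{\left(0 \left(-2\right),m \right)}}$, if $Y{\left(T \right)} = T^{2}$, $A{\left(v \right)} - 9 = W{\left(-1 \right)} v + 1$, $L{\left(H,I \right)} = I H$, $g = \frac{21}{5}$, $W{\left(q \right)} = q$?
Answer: $6$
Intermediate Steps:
$g = \frac{21}{5}$ ($g = 21 \cdot \frac{1}{5} = \frac{21}{5} \approx 4.2$)
$m = \frac{21}{5} \approx 4.2$
$L{\left(H,I \right)} = H I$
$A{\left(v \right)} = 10 - v$ ($A{\left(v \right)} = 9 - \left(-1 + v\right) = 10 - v$)
$\sqrt{Y{\left(A{\left(4 \right)} \right)} + L{\left(0 \left(-2\right),m \right)}} = \sqrt{\left(10 - 4\right)^{2} + 0 \left(-2\right) \frac{21}{5}} = \sqrt{\left(10 - 4\right)^{2} + 0 \cdot \frac{21}{5}} = \sqrt{6^{2} + 0} = \sqrt{36 + 0} = \sqrt{36} = 6$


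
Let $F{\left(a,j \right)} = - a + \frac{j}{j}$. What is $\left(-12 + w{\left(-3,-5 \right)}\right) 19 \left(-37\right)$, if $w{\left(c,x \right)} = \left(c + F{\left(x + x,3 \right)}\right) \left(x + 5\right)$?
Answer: $8436$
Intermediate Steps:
$F{\left(a,j \right)} = 1 - a$ ($F{\left(a,j \right)} = - a + 1 = 1 - a$)
$w{\left(c,x \right)} = \left(5 + x\right) \left(1 + c - 2 x\right)$ ($w{\left(c,x \right)} = \left(c - \left(-1 + 2 x\right)\right) \left(x + 5\right) = \left(c - \left(-1 + 2 x\right)\right) \left(5 + x\right) = \left(1 + c - 2 x\right) \left(5 + x\right) = \left(5 + x\right) \left(1 + c - 2 x\right)$)
$\left(-12 + w{\left(-3,-5 \right)}\right) 19 \left(-37\right) = \left(-12 - \left(-50 + 50\right)\right) 19 \left(-37\right) = \left(-12 + \left(5 + 45 - 50 - 15 + 15\right)\right) 19 \left(-37\right) = \left(-12 + 0\right) 19 \left(-37\right) = \left(-12\right) 19 \left(-37\right) = \left(-228\right) \left(-37\right) = 8436$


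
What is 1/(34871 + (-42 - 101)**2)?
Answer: 1/55320 ≈ 1.8077e-5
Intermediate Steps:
1/(34871 + (-42 - 101)**2) = 1/(34871 + (-143)**2) = 1/(34871 + 20449) = 1/55320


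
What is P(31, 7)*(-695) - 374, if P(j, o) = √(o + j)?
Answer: -374 - 695*√38 ≈ -4658.3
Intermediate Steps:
P(j, o) = √(j + o)
P(31, 7)*(-695) - 374 = √(31 + 7)*(-695) - 374 = √38*(-695) - 374 = -695*√38 - 374 = -374 - 695*√38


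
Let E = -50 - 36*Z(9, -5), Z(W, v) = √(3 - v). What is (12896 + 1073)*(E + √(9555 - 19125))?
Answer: -698450 - 1005768*√2 + 13969*I*√9570 ≈ -2.1208e+6 + 1.3665e+6*I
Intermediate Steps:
E = -50 - 72*√2 (E = -50 - 36*√(3 - 1*(-5)) = -50 - 36*√(3 + 5) = -50 - 72*√2 ≈ -151.82)
(12896 + 1073)*(E + √(9555 - 19125)) = (12896 + 1073)*((-50 - 72*√2) + √(9555 - 19125)) = 13969*((-50 - 72*√2) + √(-9570)) = 13969*((-50 - 72*√2) + I*√9570) = 13969*(-50 - 72*√2 + I*√9570) = -698450 - 1005768*√2 + 13969*I*√9570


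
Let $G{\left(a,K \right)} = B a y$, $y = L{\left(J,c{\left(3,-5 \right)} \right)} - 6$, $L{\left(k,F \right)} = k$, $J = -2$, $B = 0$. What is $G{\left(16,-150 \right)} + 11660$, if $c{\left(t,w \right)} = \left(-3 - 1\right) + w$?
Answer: $11660$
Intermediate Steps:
$c{\left(t,w \right)} = -4 + w$
$y = -8$ ($y = -2 - 6 = -8$)
$G{\left(a,K \right)} = 0$ ($G{\left(a,K \right)} = 0 a \left(-8\right) = 0 \left(-8\right) = 0$)
$G{\left(16,-150 \right)} + 11660 = 0 + 11660 = 11660$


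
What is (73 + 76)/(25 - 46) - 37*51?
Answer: -39776/21 ≈ -1894.1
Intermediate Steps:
(73 + 76)/(25 - 46) - 37*51 = 149/(-21) - 1887 = 149*(-1/21) - 1887 = -149/21 - 1887 = -39776/21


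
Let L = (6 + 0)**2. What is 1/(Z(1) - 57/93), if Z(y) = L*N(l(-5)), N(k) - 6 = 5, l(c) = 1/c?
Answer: 31/12257 ≈ 0.0025292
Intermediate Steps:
N(k) = 11 (N(k) = 6 + 5 = 11)
L = 36 (L = 6**2 = 36)
Z(y) = 396 (Z(y) = 36*11 = 396)
1/(Z(1) - 57/93) = 1/(396 - 57/93) = 1/(396 - 1*19/31) = 1/(396 - 19/31) = 1/(12257/31) = 31/12257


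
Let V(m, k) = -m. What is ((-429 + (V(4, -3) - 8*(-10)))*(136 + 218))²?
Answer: 15615501444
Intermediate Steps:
((-429 + (V(4, -3) - 8*(-10)))*(136 + 218))² = ((-429 + (-1*4 - 8*(-10)))*(136 + 218))² = ((-429 + (-4 + 80))*354)² = ((-429 + 76)*354)² = (-353*354)² = (-124962)² = 15615501444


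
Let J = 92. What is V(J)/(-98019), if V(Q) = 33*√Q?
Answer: -22*√23/32673 ≈ -0.0032292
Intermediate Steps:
V(J)/(-98019) = (33*√92)/(-98019) = (33*(2*√23))*(-1/98019) = (66*√23)*(-1/98019) = -22*√23/32673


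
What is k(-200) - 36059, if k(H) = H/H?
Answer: -36058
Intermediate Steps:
k(H) = 1
k(-200) - 36059 = 1 - 36059 = -36058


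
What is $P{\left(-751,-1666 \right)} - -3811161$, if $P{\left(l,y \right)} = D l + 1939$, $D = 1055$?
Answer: $3020795$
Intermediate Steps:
$P{\left(l,y \right)} = 1939 + 1055 l$ ($P{\left(l,y \right)} = 1055 l + 1939 = 1939 + 1055 l$)
$P{\left(-751,-1666 \right)} - -3811161 = \left(1939 + 1055 \left(-751\right)\right) - -3811161 = \left(1939 - 792305\right) + 3811161 = -790366 + 3811161 = 3020795$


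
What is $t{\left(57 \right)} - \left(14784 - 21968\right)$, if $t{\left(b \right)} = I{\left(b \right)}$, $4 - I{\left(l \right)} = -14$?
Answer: $7202$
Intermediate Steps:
$I{\left(l \right)} = 18$ ($I{\left(l \right)} = 4 - -14 = 4 + 14 = 18$)
$t{\left(b \right)} = 18$
$t{\left(57 \right)} - \left(14784 - 21968\right) = 18 - \left(14784 - 21968\right) = 18 - -7184 = 18 + 7184 = 7202$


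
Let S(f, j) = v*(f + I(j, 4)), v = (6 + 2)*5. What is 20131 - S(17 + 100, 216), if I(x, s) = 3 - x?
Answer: 23971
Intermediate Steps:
v = 40 (v = 8*5 = 40)
S(f, j) = 120 - 40*j + 40*f (S(f, j) = 40*(f + (3 - j)) = 40*(3 + f - j) = 120 - 40*j + 40*f)
20131 - S(17 + 100, 216) = 20131 - (120 - 40*216 + 40*(17 + 100)) = 20131 - (120 - 8640 + 40*117) = 20131 - (120 - 8640 + 4680) = 20131 - 1*(-3840) = 20131 + 3840 = 23971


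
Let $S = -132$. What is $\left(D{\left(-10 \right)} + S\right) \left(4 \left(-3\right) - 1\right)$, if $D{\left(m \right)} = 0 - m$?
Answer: $1586$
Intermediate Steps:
$D{\left(m \right)} = - m$
$\left(D{\left(-10 \right)} + S\right) \left(4 \left(-3\right) - 1\right) = \left(\left(-1\right) \left(-10\right) - 132\right) \left(4 \left(-3\right) - 1\right) = \left(10 - 132\right) \left(-12 - 1\right) = \left(-122\right) \left(-13\right) = 1586$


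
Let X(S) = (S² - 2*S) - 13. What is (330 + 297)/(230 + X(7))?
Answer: 209/84 ≈ 2.4881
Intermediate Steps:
X(S) = -13 + S² - 2*S
(330 + 297)/(230 + X(7)) = (330 + 297)/(230 + (-13 + 7² - 2*7)) = 627/(230 + (-13 + 49 - 14)) = 627/(230 + 22) = 627/252 = 627*(1/252) = 209/84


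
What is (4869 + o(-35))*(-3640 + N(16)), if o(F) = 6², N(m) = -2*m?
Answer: -18011160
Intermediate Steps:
o(F) = 36
(4869 + o(-35))*(-3640 + N(16)) = (4869 + 36)*(-3640 - 2*16) = 4905*(-3640 - 32) = 4905*(-3672) = -18011160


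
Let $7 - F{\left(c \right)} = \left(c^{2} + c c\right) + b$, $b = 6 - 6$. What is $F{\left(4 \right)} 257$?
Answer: $-6425$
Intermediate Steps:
$b = 0$
$F{\left(c \right)} = 7 - 2 c^{2}$ ($F{\left(c \right)} = 7 - \left(\left(c^{2} + c c\right) + 0\right) = 7 - \left(\left(c^{2} + c^{2}\right) + 0\right) = 7 - \left(2 c^{2} + 0\right) = 7 - 2 c^{2}$)
$F{\left(4 \right)} 257 = \left(7 - 2 \cdot 4^{2}\right) 257 = \left(7 - 32\right) 257 = \left(-25\right) 257 = -6425$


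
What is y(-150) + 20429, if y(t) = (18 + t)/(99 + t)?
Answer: 347337/17 ≈ 20432.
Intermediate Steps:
y(t) = (18 + t)/(99 + t)
y(-150) + 20429 = (18 - 150)/(99 - 150) + 20429 = -132/(-51) + 20429 = -1/51*(-132) + 20429 = 44/17 + 20429 = 347337/17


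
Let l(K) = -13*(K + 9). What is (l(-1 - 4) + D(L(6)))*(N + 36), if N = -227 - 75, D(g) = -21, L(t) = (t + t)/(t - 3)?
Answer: 19418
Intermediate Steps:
L(t) = 2*t/(-3 + t) (L(t) = (2*t)/(-3 + t) = 2*t/(-3 + t))
l(K) = -117 - 13*K (l(K) = -13*(9 + K) = -117 - 13*K)
N = -302
(l(-1 - 4) + D(L(6)))*(N + 36) = ((-117 - 13*(-1 - 4)) - 21)*(-302 + 36) = ((-117 - 13*(-5)) - 21)*(-266) = ((-117 + 65) - 21)*(-266) = (-52 - 21)*(-266) = -73*(-266) = 19418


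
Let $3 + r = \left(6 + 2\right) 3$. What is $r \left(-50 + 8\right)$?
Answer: $-882$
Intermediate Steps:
$r = 21$ ($r = -3 + \left(6 + 2\right) 3 = -3 + 8 \cdot 3 = -3 + 24 = 21$)
$r \left(-50 + 8\right) = 21 \left(-50 + 8\right) = 21 \left(-42\right) = -882$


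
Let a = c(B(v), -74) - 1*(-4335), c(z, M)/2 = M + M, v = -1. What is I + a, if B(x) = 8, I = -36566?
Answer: -32527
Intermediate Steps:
c(z, M) = 4*M (c(z, M) = 2*(M + M) = 2*(2*M) = 4*M)
a = 4039 (a = 4*(-74) - 1*(-4335) = -296 + 4335 = 4039)
I + a = -36566 + 4039 = -32527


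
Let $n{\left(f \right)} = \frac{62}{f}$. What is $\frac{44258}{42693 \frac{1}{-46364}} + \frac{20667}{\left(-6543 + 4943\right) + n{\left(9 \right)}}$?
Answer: $- \frac{275039255405}{5720862} \approx -48077.0$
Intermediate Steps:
$\frac{44258}{42693 \frac{1}{-46364}} + \frac{20667}{\left(-6543 + 4943\right) + n{\left(9 \right)}} = \frac{44258}{42693 \frac{1}{-46364}} + \frac{20667}{\left(-6543 + 4943\right) + \frac{62}{9}} = \frac{44258}{42693 \left(- \frac{1}{46364}\right)} + \frac{20667}{-1600 + 62 \cdot \frac{1}{9}} = \frac{44258}{- \frac{42693}{46364}} + \frac{20667}{-1600 + \frac{62}{9}} = 44258 \left(- \frac{46364}{42693}\right) + \frac{20667}{- \frac{14338}{9}} = - \frac{2051977912}{42693} + 20667 \left(- \frac{9}{14338}\right) = - \frac{2051977912}{42693} - \frac{186003}{14338} = - \frac{275039255405}{5720862}$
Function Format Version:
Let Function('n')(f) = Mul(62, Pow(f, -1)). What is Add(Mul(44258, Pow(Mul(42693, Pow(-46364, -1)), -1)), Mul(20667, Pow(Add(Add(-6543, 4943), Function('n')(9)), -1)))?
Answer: Rational(-275039255405, 5720862) ≈ -48077.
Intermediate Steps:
Add(Mul(44258, Pow(Mul(42693, Pow(-46364, -1)), -1)), Mul(20667, Pow(Add(Add(-6543, 4943), Function('n')(9)), -1))) = Add(Mul(44258, Pow(Mul(42693, Pow(-46364, -1)), -1)), Mul(20667, Pow(Add(Add(-6543, 4943), Mul(62, Pow(9, -1))), -1))) = Add(Mul(44258, Pow(Mul(42693, Rational(-1, 46364)), -1)), Mul(20667, Pow(Add(-1600, Mul(62, Rational(1, 9))), -1))) = Add(Mul(44258, Pow(Rational(-42693, 46364), -1)), Mul(20667, Pow(Add(-1600, Rational(62, 9)), -1))) = Add(Mul(44258, Rational(-46364, 42693)), Mul(20667, Pow(Rational(-14338, 9), -1))) = Add(Rational(-2051977912, 42693), Mul(20667, Rational(-9, 14338))) = Add(Rational(-2051977912, 42693), Rational(-186003, 14338)) = Rational(-275039255405, 5720862)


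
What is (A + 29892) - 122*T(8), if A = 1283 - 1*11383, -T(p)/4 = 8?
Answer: 23696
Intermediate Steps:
T(p) = -32 (T(p) = -4*8 = -32)
A = -10100 (A = 1283 - 11383 = -10100)
(A + 29892) - 122*T(8) = (-10100 + 29892) - 122*(-32) = 19792 + 3904 = 23696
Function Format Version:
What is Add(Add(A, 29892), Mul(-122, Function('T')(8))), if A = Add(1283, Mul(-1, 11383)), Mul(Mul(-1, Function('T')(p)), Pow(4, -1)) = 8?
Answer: 23696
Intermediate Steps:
Function('T')(p) = -32 (Function('T')(p) = Mul(-4, 8) = -32)
A = -10100 (A = Add(1283, -11383) = -10100)
Add(Add(A, 29892), Mul(-122, Function('T')(8))) = Add(Add(-10100, 29892), Mul(-122, -32)) = Add(19792, 3904) = 23696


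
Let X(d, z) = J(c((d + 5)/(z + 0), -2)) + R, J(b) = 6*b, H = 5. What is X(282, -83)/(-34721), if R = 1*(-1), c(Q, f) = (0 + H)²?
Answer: -149/34721 ≈ -0.0042913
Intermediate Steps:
c(Q, f) = 25 (c(Q, f) = (0 + 5)² = 5² = 25)
R = -1
X(d, z) = 149 (X(d, z) = 6*25 - 1 = 150 - 1 = 149)
X(282, -83)/(-34721) = 149/(-34721) = 149*(-1/34721) = -149/34721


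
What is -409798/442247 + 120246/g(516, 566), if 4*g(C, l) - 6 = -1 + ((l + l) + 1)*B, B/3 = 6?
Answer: 204354261646/9021396553 ≈ 22.652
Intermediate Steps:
B = 18 (B = 3*6 = 18)
g(C, l) = 23/4 + 9*l (g(C, l) = 3/2 + (-1 + ((l + l) + 1)*18)/4 = 3/2 + (-1 + (2*l + 1)*18)/4 = 3/2 + (-1 + (1 + 2*l)*18)/4 = 3/2 + (-1 + (18 + 36*l))/4 = 3/2 + (17 + 36*l)/4 = 3/2 + (17/4 + 9*l) = 23/4 + 9*l)
-409798/442247 + 120246/g(516, 566) = -409798/442247 + 120246/(23/4 + 9*566) = -409798*1/442247 + 120246/(23/4 + 5094) = -409798/442247 + 120246/(20399/4) = -409798/442247 + 120246*(4/20399) = -409798/442247 + 480984/20399 = 204354261646/9021396553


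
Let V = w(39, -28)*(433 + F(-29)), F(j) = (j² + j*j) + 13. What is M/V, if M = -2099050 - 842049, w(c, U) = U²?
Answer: -420157/238336 ≈ -1.7629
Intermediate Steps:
F(j) = 13 + 2*j² (F(j) = (j² + j²) + 13 = 2*j² + 13 = 13 + 2*j²)
V = 1668352 (V = (-28)²*(433 + (13 + 2*(-29)²)) = 784*(433 + (13 + 2*841)) = 784*(433 + (13 + 1682)) = 784*(433 + 1695) = 784*2128 = 1668352)
M = -2941099
M/V = -2941099/1668352 = -2941099*1/1668352 = -420157/238336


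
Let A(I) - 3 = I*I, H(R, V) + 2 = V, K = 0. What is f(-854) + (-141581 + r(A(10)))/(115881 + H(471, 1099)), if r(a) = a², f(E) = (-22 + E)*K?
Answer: -65486/58489 ≈ -1.1196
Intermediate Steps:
H(R, V) = -2 + V
f(E) = 0 (f(E) = (-22 + E)*0 = 0)
A(I) = 3 + I² (A(I) = 3 + I*I = 3 + I²)
f(-854) + (-141581 + r(A(10)))/(115881 + H(471, 1099)) = 0 + (-141581 + (3 + 10²)²)/(115881 + (-2 + 1099)) = 0 + (-141581 + (3 + 100)²)/(115881 + 1097) = 0 + (-141581 + 103²)/116978 = 0 + (-141581 + 10609)*(1/116978) = 0 - 130972*1/116978 = 0 - 65486/58489 = -65486/58489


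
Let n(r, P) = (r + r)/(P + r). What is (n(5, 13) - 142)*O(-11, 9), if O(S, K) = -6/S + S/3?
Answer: 131119/297 ≈ 441.48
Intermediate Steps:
O(S, K) = -6/S + S/3 (O(S, K) = -6/S + S*(⅓) = -6/S + S/3)
n(r, P) = 2*r/(P + r) (n(r, P) = (2*r)/(P + r) = 2*r/(P + r))
(n(5, 13) - 142)*O(-11, 9) = (2*5/(13 + 5) - 142)*(-6/(-11) + (⅓)*(-11)) = (2*5/18 - 142)*(-6*(-1/11) - 11/3) = (2*5*(1/18) - 142)*(6/11 - 11/3) = (5/9 - 142)*(-103/33) = -1273/9*(-103/33) = 131119/297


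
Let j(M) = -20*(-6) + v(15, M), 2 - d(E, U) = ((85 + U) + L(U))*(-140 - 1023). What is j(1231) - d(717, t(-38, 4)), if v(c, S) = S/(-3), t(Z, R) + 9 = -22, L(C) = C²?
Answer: -3542212/3 ≈ -1.1807e+6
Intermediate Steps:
t(Z, R) = -31 (t(Z, R) = -9 - 22 = -31)
v(c, S) = -S/3 (v(c, S) = S*(-⅓) = -S/3)
d(E, U) = 98857 + 1163*U + 1163*U² (d(E, U) = 2 - ((85 + U) + U²)*(-140 - 1023) = 2 - (85 + U + U²)*(-1163) = 2 - (-98855 - 1163*U - 1163*U²) = 2 + (98855 + 1163*U + 1163*U²) = 98857 + 1163*U + 1163*U²)
j(M) = 120 - M/3 (j(M) = -20*(-6) - M/3 = 120 - M/3)
j(1231) - d(717, t(-38, 4)) = (120 - ⅓*1231) - (98857 + 1163*(-31) + 1163*(-31)²) = (120 - 1231/3) - (98857 - 36053 + 1163*961) = -871/3 - (98857 - 36053 + 1117643) = -871/3 - 1*1180447 = -871/3 - 1180447 = -3542212/3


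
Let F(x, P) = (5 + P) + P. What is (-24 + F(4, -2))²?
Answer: 529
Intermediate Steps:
F(x, P) = 5 + 2*P
(-24 + F(4, -2))² = (-24 + (5 + 2*(-2)))² = (-24 + (5 - 4))² = (-24 + 1)² = (-23)² = 529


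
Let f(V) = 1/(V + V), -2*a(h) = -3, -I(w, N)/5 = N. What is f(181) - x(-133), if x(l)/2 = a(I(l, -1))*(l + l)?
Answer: 288877/362 ≈ 798.00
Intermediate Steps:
I(w, N) = -5*N
a(h) = 3/2 (a(h) = -½*(-3) = 3/2)
f(V) = 1/(2*V)
x(l) = 6*l (x(l) = 2*(3*(l + l)/2) = 2*(3*(2*l)/2) = 2*(3*l) = 6*l)
f(181) - x(-133) = (½)/181 - 6*(-133) = (½)*(1/181) - 1*(-798) = 1/362 + 798 = 288877/362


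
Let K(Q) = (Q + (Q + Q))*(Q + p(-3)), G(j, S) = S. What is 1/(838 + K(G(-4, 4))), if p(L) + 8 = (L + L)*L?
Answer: 1/1006 ≈ 0.00099404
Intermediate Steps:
p(L) = -8 + 2*L² (p(L) = -8 + (L + L)*L = -8 + (2*L)*L = -8 + 2*L²)
K(Q) = 3*Q*(10 + Q) (K(Q) = (Q + (Q + Q))*(Q + (-8 + 2*(-3)²)) = (Q + 2*Q)*(Q + (-8 + 2*9)) = (3*Q)*(Q + (-8 + 18)) = (3*Q)*(Q + 10) = (3*Q)*(10 + Q) = 3*Q*(10 + Q))
1/(838 + K(G(-4, 4))) = 1/(838 + 3*4*(10 + 4)) = 1/(838 + 3*4*14) = 1/(838 + 168) = 1/1006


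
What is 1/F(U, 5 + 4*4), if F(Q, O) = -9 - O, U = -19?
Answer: -1/30 ≈ -0.033333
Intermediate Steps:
1/F(U, 5 + 4*4) = 1/(-9 - (5 + 4*4)) = 1/(-9 - (5 + 16)) = 1/(-9 - 1*21) = 1/(-9 - 21) = 1/(-30) = -1/30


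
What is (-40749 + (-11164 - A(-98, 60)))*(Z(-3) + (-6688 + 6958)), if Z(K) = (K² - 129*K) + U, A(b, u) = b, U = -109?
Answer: -28860955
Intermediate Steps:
Z(K) = -109 + K² - 129*K (Z(K) = (K² - 129*K) - 109 = -109 + K² - 129*K)
(-40749 + (-11164 - A(-98, 60)))*(Z(-3) + (-6688 + 6958)) = (-40749 + (-11164 - 1*(-98)))*((-109 + (-3)² - 129*(-3)) + (-6688 + 6958)) = (-40749 + (-11164 + 98))*((-109 + 9 + 387) + 270) = (-40749 - 11066)*(287 + 270) = -51815*557 = -28860955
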